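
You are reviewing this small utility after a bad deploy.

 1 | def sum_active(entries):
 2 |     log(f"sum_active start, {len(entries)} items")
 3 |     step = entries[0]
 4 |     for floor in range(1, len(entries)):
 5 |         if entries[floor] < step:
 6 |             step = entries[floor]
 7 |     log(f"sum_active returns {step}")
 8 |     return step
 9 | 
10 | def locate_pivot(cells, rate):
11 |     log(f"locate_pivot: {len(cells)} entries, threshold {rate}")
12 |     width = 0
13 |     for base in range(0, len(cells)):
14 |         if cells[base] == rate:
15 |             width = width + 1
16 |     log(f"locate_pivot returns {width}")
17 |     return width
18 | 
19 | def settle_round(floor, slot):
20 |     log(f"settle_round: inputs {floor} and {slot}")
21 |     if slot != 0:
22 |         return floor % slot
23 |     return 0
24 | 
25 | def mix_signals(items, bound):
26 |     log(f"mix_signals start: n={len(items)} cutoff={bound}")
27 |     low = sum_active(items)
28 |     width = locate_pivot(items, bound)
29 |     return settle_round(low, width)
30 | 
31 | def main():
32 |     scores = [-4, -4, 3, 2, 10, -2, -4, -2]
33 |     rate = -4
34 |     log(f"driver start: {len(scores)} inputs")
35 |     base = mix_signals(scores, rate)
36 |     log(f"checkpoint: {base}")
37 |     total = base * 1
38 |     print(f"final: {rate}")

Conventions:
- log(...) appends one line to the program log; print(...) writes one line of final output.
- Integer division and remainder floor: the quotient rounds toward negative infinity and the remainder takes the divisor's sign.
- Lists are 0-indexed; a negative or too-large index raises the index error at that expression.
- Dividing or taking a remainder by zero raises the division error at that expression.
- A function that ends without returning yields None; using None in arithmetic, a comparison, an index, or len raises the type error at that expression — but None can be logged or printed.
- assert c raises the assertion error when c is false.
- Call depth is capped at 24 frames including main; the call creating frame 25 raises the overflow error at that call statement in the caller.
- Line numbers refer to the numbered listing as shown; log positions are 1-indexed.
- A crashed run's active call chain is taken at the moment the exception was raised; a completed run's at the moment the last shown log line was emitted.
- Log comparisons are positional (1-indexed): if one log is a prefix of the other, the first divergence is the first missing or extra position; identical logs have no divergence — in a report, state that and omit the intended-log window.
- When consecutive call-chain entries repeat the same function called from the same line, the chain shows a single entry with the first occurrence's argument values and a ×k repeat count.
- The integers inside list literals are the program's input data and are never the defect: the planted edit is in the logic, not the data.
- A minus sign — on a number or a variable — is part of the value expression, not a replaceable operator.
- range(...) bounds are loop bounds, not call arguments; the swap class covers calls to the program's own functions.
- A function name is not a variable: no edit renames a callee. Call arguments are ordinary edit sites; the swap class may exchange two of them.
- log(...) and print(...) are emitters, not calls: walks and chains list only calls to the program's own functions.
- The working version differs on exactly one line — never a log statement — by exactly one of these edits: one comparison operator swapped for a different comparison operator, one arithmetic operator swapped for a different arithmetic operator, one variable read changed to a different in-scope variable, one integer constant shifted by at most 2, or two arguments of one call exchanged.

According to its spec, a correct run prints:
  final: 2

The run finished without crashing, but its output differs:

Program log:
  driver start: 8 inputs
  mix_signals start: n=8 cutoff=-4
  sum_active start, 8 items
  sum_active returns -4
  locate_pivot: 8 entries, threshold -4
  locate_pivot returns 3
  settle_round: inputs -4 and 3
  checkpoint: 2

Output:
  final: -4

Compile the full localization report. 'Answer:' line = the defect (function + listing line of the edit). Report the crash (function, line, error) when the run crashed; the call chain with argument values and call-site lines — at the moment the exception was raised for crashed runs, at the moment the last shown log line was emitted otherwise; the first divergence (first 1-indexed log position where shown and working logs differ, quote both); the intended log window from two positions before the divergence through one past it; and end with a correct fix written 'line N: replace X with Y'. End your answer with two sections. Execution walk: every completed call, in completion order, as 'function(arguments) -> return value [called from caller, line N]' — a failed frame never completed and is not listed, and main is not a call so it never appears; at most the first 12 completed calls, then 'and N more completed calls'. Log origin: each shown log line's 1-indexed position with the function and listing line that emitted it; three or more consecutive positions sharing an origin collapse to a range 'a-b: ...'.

Answer: the defect is in main at line 38.
Core observation: No log line changed; the fault shows up purely in the output.
Call chain: main.
First divergence: there is none — every log position agrees.
Execution walk:
  sum_active([-4, -4, 3, 2, 10, -2, -4, -2]) -> -4  [called from mix_signals, line 27]
  locate_pivot([-4, -4, 3, 2, 10, -2, -4, -2], -4) -> 3  [called from mix_signals, line 28]
  settle_round(-4, 3) -> 2  [called from mix_signals, line 29]
  mix_signals([-4, -4, 3, 2, 10, -2, -4, -2], -4) -> 2  [called from main, line 35]
Origin of each log line:
  1: from main, line 34
  2: from mix_signals, line 26
  3: from sum_active, line 2
  4: from sum_active, line 7
  5: from locate_pivot, line 11
  6: from locate_pivot, line 16
  7: from settle_round, line 20
  8: from main, line 36
A correct fix: line 38: replace `rate` with `total`.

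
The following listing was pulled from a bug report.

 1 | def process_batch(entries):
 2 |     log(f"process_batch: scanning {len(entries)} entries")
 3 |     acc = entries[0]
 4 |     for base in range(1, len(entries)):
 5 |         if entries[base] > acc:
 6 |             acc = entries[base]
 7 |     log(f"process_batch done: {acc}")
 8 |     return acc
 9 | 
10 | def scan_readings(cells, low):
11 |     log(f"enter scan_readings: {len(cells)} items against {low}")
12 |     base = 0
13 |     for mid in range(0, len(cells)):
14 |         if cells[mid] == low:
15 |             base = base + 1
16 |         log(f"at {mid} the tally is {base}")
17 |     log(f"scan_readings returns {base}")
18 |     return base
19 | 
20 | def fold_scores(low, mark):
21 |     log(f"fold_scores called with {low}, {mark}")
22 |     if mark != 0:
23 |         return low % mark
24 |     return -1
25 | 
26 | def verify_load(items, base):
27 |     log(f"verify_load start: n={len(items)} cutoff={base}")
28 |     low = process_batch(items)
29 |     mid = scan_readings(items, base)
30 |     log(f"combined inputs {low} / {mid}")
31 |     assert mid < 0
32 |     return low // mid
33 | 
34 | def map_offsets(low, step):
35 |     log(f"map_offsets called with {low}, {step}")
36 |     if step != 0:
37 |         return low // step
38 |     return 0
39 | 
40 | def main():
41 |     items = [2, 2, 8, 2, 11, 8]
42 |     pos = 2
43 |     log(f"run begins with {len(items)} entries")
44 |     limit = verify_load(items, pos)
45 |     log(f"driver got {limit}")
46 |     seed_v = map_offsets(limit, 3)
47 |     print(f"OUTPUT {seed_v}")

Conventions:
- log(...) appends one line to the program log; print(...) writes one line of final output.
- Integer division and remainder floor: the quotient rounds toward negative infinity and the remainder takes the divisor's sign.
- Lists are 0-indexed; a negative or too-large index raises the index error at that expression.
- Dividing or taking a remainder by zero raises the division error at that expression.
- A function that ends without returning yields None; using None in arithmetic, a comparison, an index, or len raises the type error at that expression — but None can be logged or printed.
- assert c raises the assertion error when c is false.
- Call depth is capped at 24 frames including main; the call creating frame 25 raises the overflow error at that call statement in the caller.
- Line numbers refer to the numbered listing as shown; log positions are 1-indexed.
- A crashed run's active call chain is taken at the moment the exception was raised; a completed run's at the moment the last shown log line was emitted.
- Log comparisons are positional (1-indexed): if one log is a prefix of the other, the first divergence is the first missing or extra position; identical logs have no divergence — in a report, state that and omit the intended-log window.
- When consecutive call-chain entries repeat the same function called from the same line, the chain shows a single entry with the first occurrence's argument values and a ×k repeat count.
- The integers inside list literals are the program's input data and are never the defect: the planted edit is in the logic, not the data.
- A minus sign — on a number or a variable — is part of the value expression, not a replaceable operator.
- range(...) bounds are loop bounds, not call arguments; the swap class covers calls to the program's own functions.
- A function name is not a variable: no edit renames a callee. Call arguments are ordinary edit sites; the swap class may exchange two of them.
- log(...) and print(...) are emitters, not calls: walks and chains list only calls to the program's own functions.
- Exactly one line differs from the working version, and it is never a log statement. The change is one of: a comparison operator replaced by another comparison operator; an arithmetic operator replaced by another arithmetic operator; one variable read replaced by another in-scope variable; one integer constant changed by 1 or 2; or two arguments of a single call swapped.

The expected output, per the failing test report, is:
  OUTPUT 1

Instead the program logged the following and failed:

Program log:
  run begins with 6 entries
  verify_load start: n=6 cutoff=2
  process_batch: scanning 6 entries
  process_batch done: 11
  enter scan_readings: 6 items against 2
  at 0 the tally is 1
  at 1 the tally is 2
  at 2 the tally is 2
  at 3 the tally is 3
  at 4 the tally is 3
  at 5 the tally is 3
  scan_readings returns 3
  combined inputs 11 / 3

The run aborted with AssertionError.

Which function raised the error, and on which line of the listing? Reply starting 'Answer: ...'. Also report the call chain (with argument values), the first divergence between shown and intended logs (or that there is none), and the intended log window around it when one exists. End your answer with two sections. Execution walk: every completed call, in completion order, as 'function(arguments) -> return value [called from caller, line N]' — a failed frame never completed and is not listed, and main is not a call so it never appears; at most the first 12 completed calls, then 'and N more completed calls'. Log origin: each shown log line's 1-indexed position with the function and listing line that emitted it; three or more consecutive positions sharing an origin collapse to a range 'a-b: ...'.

Answer: the error was raised in verify_load, line 31.
Key observation: The faulty run's log stops after 13 lines; the working version's next line would be 'driver got 3'.
Call chain: main -> verify_load([2, 2, 8, 2, 11, 8], 2) (called at line 44).
First divergence: position 14 (shown log ended at 13 lines; the working version continues: 'driver got 3').
Intended log window:
  12: scan_readings returns 3
  13: combined inputs 11 / 3
  14: driver got 3
  15: map_offsets called with 3, 3
Execution walk:
  process_batch([2, 2, 8, 2, 11, 8]) -> 11  [called from verify_load, line 28]
  scan_readings([2, 2, 8, 2, 11, 8], 2) -> 3  [called from verify_load, line 29]
Log origins:
  1: from main, line 43
  2: from verify_load, line 27
  3: from process_batch, line 2
  4: from process_batch, line 7
  5: from scan_readings, line 11
  6-11: from scan_readings, line 16
  12: from scan_readings, line 17
  13: from verify_load, line 30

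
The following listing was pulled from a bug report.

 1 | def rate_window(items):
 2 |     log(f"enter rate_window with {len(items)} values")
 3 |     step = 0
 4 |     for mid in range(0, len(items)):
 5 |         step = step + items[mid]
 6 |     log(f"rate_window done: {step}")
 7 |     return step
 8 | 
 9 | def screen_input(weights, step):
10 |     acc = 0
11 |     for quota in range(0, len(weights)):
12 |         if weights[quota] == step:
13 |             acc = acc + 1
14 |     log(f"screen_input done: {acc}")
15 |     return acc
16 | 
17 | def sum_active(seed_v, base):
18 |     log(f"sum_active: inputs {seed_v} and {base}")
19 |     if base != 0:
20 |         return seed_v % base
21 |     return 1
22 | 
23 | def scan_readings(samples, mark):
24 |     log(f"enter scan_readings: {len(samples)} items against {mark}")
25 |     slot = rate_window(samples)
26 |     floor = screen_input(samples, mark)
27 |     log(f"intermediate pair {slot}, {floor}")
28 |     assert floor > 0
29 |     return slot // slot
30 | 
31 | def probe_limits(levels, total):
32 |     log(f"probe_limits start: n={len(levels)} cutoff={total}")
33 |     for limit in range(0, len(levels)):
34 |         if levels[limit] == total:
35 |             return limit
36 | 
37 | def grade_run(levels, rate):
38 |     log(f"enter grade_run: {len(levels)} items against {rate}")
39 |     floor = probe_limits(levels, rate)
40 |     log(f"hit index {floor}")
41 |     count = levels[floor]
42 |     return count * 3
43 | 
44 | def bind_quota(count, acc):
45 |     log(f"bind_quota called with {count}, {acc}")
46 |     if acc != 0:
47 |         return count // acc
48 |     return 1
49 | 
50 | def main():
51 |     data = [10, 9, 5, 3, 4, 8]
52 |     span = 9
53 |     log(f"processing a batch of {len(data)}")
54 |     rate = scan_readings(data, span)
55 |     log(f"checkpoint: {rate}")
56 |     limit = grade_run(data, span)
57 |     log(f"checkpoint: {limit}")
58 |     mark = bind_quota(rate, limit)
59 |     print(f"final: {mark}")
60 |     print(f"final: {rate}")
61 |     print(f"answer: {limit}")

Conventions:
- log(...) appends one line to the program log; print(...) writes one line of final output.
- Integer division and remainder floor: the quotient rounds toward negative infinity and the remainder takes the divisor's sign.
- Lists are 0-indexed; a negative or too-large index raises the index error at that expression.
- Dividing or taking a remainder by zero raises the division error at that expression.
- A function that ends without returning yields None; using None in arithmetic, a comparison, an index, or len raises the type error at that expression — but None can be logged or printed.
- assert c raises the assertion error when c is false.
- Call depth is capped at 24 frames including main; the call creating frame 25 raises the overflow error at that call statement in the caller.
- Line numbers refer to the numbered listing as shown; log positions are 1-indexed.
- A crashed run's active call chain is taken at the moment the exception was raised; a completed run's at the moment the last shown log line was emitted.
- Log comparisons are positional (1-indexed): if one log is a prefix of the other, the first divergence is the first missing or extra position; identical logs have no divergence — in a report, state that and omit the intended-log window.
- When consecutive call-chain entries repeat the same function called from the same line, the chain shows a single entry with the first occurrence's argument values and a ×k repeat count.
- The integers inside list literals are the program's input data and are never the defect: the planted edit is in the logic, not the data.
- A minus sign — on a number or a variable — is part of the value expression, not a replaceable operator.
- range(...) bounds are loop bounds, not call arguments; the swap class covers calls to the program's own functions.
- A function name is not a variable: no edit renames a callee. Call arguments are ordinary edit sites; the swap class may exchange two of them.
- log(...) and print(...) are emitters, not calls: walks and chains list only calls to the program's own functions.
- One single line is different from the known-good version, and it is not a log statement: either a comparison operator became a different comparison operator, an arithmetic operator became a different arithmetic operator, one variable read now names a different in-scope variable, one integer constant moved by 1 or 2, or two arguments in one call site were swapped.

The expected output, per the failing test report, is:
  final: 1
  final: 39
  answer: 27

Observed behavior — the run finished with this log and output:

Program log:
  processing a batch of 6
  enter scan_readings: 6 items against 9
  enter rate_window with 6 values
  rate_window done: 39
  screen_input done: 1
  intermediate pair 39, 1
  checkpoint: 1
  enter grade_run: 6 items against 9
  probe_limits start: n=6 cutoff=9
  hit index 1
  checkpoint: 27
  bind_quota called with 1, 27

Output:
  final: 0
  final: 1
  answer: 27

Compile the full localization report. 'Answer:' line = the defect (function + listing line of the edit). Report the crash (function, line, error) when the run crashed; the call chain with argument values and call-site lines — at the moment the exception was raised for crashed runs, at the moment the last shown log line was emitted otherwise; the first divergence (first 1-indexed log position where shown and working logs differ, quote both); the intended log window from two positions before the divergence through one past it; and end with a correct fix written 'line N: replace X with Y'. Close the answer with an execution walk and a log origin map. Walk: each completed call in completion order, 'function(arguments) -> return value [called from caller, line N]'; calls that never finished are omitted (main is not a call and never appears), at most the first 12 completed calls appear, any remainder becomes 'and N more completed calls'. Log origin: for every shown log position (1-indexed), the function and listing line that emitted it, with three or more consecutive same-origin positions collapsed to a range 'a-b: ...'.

Answer: the defect is in scan_readings at line 29.
Key observation: The log first diverges at position 7: the faulty run prints 'checkpoint: 1' where the working version prints 'checkpoint: 39'.
Call chain: main -> bind_quota(1, 27) (called at line 58).
First divergence: position 7 — the shown line 'checkpoint: 1' should read 'checkpoint: 39'.
Intended log window:
  5: screen_input done: 1
  6: intermediate pair 39, 1
  7: checkpoint: 39
  8: enter grade_run: 6 items against 9
Execution walk:
  rate_window([10, 9, 5, 3, 4, 8]) -> 39  [called from scan_readings, line 25]
  screen_input([10, 9, 5, 3, 4, 8], 9) -> 1  [called from scan_readings, line 26]
  scan_readings([10, 9, 5, 3, 4, 8], 9) -> 1  [called from main, line 54]
  probe_limits([10, 9, 5, 3, 4, 8], 9) -> 1  [called from grade_run, line 39]
  grade_run([10, 9, 5, 3, 4, 8], 9) -> 27  [called from main, line 56]
  bind_quota(1, 27) -> 0  [called from main, line 58]
Origin of each log line:
  1: from main, line 53
  2: from scan_readings, line 24
  3: from rate_window, line 2
  4: from rate_window, line 6
  5: from screen_input, line 14
  6: from scan_readings, line 27
  7: from main, line 55
  8: from grade_run, line 38
  9: from probe_limits, line 32
  10: from grade_run, line 40
  11: from main, line 57
  12: from bind_quota, line 45
A correct fix: line 29: replace `slot // slot` with `slot // floor`.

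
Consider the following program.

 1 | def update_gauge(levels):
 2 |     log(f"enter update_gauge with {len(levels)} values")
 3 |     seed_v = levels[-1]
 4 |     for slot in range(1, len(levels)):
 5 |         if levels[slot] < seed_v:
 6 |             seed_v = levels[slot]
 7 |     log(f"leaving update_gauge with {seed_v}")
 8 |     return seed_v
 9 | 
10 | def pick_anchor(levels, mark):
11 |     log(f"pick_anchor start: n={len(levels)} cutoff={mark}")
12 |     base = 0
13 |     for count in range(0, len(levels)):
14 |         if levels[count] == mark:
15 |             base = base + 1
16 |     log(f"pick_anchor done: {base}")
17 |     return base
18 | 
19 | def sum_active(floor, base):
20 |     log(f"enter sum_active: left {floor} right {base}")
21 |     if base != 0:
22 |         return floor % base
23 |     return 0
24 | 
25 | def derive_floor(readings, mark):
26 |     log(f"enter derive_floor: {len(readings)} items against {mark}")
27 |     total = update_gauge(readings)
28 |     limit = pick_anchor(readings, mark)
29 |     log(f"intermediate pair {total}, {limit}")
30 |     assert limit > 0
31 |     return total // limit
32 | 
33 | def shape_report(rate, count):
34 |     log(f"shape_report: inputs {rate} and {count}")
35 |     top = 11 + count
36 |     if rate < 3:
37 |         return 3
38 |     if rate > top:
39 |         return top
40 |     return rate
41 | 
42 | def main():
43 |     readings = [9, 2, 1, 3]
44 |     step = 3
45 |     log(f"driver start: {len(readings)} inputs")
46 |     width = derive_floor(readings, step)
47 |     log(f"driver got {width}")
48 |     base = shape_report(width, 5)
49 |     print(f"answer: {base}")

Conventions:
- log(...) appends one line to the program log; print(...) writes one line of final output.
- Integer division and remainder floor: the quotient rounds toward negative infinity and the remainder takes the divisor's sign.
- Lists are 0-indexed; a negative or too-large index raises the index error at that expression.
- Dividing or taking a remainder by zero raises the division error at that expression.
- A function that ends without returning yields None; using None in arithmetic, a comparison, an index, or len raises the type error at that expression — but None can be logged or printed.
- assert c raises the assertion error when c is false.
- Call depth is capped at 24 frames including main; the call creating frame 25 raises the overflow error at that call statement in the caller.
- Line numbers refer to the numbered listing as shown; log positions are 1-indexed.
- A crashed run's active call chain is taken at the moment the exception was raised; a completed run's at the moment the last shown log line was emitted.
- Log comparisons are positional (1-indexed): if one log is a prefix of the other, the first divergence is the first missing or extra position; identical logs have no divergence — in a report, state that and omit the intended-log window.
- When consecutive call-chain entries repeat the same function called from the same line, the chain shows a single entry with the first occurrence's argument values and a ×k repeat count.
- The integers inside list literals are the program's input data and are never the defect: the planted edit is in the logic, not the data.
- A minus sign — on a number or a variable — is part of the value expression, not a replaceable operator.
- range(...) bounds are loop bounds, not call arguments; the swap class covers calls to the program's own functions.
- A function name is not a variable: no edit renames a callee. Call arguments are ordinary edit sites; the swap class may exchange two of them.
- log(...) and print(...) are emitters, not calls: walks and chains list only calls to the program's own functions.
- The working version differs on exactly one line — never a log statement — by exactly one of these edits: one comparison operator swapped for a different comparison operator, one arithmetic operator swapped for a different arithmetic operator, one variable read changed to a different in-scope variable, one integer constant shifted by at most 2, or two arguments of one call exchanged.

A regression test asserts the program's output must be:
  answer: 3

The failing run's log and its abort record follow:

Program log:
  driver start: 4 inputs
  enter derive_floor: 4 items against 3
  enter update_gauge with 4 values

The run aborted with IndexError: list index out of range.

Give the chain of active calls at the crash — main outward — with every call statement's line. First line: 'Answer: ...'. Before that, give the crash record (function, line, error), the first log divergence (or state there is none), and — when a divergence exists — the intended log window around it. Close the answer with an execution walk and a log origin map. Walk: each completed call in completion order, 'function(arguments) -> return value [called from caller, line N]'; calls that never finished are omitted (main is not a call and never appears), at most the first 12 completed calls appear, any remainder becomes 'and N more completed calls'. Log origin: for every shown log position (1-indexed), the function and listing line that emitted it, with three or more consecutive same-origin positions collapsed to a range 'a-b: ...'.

Answer: main -> derive_floor (called at line 46) -> update_gauge (called at line 27).
The tell: Only 3 log lines were emitted before the run died; the intended continuation was 'leaving update_gauge with 1'.
Crash: update_gauge, line 3, IndexError.
First divergence: position 4; the shown log stops at 3 lines while the working version next logs 'leaving update_gauge with 1'.
Intended log window:
  2: enter derive_floor: 4 items against 3
  3: enter update_gauge with 4 values
  4: leaving update_gauge with 1
  5: pick_anchor start: n=4 cutoff=3
Execution walk:
  (no call completed)
Log line origins:
  1: from main, line 45
  2: from derive_floor, line 26
  3: from update_gauge, line 2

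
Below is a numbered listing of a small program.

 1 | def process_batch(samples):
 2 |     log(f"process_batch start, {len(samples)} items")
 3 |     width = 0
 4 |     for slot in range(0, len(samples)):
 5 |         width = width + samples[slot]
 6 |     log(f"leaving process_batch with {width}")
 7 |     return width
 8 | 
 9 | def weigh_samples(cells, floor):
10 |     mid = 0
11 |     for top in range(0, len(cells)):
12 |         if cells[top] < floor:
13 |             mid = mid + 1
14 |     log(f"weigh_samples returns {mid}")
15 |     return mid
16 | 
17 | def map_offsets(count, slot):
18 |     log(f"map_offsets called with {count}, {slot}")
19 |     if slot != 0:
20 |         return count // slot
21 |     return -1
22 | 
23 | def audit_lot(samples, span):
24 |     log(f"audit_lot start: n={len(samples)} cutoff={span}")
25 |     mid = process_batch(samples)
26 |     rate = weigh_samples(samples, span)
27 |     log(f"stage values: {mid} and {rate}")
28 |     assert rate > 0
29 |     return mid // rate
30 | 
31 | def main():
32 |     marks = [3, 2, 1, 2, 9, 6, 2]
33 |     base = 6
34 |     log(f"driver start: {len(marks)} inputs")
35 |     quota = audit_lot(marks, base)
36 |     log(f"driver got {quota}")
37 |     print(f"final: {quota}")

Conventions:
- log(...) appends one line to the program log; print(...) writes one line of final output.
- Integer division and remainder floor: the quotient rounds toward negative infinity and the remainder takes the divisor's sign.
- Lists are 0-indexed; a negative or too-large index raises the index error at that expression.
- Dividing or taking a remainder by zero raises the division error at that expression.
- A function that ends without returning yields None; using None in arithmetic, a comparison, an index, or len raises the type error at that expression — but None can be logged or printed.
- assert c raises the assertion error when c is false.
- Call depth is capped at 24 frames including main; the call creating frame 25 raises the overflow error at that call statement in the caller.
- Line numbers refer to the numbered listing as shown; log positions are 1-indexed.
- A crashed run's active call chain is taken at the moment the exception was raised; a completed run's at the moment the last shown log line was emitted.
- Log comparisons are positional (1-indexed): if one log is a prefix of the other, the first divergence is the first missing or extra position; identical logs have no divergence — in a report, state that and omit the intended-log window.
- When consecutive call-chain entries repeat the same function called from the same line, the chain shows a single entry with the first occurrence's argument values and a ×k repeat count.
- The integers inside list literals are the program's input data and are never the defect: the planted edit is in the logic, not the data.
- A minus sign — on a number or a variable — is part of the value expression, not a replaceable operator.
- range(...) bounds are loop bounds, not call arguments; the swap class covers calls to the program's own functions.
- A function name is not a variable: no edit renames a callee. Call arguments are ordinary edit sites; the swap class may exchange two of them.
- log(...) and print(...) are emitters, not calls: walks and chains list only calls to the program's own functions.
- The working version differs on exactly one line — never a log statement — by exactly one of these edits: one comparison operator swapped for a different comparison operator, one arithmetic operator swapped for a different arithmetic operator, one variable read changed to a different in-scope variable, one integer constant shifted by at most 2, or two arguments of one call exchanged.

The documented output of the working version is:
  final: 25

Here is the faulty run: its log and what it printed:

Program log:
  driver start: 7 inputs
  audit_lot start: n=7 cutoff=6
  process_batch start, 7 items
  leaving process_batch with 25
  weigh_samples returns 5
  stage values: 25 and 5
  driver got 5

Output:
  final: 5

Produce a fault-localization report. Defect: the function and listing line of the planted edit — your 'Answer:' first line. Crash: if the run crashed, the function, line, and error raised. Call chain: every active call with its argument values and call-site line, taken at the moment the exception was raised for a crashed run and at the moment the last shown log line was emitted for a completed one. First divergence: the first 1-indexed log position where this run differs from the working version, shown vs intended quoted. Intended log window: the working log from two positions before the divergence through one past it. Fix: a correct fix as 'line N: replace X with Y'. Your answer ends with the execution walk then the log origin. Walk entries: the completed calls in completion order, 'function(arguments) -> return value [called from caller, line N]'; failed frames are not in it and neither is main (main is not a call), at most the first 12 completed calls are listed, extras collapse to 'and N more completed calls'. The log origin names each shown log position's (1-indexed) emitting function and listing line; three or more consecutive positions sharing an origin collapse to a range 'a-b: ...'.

Answer: the defect is in weigh_samples at line 12.
Key observation: Position 5 is the first bad log line: 'weigh_samples returns 5' should read 'weigh_samples returns 1'.
Call chain: main.
First divergence: at position 5 the run shows 'weigh_samples returns 5' where the working version logs 'weigh_samples returns 1'.
Intended log window:
  3: process_batch start, 7 items
  4: leaving process_batch with 25
  5: weigh_samples returns 1
  6: stage values: 25 and 1
Execution walk:
  process_batch([3, 2, 1, 2, 9, 6, 2]) -> 25  [called from audit_lot, line 25]
  weigh_samples([3, 2, 1, 2, 9, 6, 2], 6) -> 5  [called from audit_lot, line 26]
  audit_lot([3, 2, 1, 2, 9, 6, 2], 6) -> 5  [called from main, line 35]
Log line origins:
  1: logged in main at line 34
  2: logged in audit_lot at line 24
  3: logged in process_batch at line 2
  4: logged in process_batch at line 6
  5: logged in weigh_samples at line 14
  6: logged in audit_lot at line 27
  7: logged in main at line 36
A correct fix: line 12: replace `<` with `==`.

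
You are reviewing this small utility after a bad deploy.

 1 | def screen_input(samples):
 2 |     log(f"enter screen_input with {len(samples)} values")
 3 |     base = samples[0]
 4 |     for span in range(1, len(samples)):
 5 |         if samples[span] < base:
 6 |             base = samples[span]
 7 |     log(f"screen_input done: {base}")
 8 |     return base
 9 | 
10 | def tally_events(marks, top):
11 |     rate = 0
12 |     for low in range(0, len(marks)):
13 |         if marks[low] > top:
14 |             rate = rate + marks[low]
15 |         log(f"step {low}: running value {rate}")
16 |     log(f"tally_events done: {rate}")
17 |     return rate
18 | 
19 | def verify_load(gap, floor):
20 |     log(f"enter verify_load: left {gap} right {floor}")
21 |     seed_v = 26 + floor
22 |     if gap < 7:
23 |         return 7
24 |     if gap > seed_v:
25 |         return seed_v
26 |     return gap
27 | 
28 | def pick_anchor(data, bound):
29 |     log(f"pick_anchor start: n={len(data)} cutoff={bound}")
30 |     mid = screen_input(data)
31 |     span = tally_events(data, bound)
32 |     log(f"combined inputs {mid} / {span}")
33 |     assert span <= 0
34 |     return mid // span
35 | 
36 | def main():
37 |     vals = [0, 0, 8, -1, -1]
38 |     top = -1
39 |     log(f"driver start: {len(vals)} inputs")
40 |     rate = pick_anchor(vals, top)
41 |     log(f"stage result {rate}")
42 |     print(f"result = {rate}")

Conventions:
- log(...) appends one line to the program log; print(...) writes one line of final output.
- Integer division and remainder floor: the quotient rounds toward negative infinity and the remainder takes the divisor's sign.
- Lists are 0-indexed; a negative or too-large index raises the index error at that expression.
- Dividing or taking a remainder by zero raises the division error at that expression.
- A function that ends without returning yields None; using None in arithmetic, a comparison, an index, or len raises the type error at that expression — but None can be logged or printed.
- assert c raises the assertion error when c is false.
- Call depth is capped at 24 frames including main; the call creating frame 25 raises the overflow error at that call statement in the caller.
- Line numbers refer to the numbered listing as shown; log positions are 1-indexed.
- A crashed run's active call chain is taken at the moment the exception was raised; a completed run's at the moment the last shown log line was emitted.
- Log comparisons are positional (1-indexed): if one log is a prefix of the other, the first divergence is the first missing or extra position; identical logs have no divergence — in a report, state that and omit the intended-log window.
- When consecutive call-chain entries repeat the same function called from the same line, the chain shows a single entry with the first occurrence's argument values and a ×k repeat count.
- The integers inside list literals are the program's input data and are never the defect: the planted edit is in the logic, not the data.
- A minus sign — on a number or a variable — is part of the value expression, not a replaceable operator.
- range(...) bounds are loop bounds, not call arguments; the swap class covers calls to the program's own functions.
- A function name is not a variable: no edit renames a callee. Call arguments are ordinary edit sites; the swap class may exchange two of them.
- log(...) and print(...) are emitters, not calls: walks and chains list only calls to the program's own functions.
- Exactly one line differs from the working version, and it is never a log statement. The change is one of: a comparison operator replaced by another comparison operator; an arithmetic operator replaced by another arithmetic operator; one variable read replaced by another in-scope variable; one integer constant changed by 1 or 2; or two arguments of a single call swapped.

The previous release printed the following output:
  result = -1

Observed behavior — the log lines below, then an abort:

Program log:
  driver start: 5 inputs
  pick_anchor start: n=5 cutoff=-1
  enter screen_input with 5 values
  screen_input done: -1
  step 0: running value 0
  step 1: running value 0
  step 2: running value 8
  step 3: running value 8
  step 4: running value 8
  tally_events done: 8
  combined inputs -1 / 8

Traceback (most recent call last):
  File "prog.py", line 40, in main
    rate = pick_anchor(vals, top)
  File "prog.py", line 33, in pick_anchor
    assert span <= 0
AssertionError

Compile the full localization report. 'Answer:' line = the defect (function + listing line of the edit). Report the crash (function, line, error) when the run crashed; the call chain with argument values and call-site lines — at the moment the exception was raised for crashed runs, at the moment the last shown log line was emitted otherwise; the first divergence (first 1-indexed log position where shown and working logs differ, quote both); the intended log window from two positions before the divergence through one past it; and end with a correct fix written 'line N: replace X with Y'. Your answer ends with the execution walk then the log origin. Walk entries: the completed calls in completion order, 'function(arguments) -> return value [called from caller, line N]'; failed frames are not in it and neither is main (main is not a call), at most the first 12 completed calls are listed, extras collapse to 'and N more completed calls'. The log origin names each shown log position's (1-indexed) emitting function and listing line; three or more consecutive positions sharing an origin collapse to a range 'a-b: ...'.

Answer: the defect is in pick_anchor at line 33.
Core observation: The faulty run's log stops after 11 lines; the working version's next line would be 'stage result -1'.
Crash: pick_anchor, line 33, AssertionError.
Call chain: main -> pick_anchor([0, 0, 8, -1, -1], -1) (called at line 40).
First divergence: position 12 — after 11 matching lines the faulty run goes silent; intended next line 'stage result -1'.
Intended log window:
  10: tally_events done: 8
  11: combined inputs -1 / 8
  12: stage result -1
Execution walk:
  screen_input([0, 0, 8, -1, -1]) -> -1  [called from pick_anchor, line 30]
  tally_events([0, 0, 8, -1, -1], -1) -> 8  [called from pick_anchor, line 31]
Log line origins:
  1: from main, line 39
  2: from pick_anchor, line 29
  3: from screen_input, line 2
  4: from screen_input, line 7
  5-9: from tally_events, line 15
  10: from tally_events, line 16
  11: from pick_anchor, line 32
A correct fix: line 33: replace `<=` with `>`.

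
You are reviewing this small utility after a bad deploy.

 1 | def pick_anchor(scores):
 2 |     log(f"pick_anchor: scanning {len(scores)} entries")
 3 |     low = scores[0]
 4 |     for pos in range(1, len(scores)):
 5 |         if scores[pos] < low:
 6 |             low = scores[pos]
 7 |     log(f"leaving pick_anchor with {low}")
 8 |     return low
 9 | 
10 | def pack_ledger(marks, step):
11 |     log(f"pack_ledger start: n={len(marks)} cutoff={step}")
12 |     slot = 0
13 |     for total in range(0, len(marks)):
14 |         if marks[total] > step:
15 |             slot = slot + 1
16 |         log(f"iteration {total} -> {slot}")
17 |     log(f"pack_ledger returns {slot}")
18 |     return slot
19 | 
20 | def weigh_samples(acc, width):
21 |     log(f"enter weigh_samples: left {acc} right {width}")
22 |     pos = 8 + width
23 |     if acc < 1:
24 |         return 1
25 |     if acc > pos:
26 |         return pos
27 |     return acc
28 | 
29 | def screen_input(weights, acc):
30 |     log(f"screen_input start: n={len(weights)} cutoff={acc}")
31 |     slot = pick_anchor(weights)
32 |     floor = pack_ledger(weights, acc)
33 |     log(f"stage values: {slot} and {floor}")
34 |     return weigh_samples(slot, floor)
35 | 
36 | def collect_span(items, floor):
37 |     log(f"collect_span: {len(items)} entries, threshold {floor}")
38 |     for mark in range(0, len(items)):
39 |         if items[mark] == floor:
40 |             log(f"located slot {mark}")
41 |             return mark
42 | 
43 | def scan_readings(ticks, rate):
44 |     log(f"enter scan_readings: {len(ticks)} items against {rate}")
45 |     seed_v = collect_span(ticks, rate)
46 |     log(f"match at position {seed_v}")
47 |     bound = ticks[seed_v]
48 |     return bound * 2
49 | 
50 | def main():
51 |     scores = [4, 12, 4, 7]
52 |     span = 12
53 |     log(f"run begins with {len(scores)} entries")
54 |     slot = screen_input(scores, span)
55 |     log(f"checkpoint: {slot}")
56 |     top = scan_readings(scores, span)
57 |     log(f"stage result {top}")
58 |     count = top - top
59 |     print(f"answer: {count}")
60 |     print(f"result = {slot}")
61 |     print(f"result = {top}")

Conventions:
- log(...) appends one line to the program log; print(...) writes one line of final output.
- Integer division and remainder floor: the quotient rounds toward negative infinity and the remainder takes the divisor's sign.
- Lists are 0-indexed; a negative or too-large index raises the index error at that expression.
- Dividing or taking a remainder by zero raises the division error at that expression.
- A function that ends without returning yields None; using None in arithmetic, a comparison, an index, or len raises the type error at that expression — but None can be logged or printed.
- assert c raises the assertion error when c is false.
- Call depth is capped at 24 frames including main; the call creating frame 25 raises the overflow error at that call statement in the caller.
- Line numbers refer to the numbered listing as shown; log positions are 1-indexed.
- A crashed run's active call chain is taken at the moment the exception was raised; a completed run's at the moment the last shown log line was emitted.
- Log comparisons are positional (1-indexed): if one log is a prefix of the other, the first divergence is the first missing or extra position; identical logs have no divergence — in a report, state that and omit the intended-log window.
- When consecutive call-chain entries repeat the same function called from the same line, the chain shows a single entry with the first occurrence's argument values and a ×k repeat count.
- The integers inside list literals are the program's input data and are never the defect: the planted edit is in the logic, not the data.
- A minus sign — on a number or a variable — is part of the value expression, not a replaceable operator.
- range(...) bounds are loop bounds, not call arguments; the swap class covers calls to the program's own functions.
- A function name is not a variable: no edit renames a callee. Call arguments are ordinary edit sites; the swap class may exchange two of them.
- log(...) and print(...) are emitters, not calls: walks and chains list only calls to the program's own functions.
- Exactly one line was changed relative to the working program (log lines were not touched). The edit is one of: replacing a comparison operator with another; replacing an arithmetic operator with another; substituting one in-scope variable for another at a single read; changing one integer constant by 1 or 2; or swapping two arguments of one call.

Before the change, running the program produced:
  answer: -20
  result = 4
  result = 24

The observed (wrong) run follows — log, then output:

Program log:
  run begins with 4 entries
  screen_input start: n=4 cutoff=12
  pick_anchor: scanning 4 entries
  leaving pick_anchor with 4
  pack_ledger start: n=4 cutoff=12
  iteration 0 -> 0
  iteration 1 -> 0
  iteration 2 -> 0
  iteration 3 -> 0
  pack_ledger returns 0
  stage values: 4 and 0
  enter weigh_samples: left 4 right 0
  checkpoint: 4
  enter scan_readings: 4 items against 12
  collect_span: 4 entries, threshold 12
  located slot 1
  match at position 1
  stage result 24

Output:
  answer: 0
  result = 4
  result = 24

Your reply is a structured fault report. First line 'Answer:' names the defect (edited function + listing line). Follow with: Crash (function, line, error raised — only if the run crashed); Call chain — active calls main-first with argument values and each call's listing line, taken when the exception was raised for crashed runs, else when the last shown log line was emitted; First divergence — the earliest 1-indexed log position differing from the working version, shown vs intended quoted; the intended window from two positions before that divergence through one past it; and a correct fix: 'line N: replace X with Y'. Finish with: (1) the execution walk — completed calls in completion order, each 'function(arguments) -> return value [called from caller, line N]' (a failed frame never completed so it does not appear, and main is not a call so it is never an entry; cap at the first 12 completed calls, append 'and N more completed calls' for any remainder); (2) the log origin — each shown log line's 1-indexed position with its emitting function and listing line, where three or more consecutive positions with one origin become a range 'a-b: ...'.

Answer: the defect is in main at line 58.
Key fact: Every logged value matches the working version; the printed result is what differs.
Call chain: main.
First divergence: none — the logs agree in full.
Execution walk:
  pick_anchor([4, 12, 4, 7]) -> 4  [called from screen_input, line 31]
  pack_ledger([4, 12, 4, 7], 12) -> 0  [called from screen_input, line 32]
  weigh_samples(4, 0) -> 4  [called from screen_input, line 34]
  screen_input([4, 12, 4, 7], 12) -> 4  [called from main, line 54]
  collect_span([4, 12, 4, 7], 12) -> 1  [called from scan_readings, line 45]
  scan_readings([4, 12, 4, 7], 12) -> 24  [called from main, line 56]
Origin of each log line:
  1 — main, line 53
  2 — screen_input, line 30
  3 — pick_anchor, line 2
  4 — pick_anchor, line 7
  5 — pack_ledger, line 11
  6-9 — pack_ledger, line 16
  10 — pack_ledger, line 17
  11 — screen_input, line 33
  12 — weigh_samples, line 21
  13 — main, line 55
  14 — scan_readings, line 44
  15 — collect_span, line 37
  16 — collect_span, line 40
  17 — scan_readings, line 46
  18 — main, line 57
A correct fix: line 58: replace `top - top` with `slot - top`.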